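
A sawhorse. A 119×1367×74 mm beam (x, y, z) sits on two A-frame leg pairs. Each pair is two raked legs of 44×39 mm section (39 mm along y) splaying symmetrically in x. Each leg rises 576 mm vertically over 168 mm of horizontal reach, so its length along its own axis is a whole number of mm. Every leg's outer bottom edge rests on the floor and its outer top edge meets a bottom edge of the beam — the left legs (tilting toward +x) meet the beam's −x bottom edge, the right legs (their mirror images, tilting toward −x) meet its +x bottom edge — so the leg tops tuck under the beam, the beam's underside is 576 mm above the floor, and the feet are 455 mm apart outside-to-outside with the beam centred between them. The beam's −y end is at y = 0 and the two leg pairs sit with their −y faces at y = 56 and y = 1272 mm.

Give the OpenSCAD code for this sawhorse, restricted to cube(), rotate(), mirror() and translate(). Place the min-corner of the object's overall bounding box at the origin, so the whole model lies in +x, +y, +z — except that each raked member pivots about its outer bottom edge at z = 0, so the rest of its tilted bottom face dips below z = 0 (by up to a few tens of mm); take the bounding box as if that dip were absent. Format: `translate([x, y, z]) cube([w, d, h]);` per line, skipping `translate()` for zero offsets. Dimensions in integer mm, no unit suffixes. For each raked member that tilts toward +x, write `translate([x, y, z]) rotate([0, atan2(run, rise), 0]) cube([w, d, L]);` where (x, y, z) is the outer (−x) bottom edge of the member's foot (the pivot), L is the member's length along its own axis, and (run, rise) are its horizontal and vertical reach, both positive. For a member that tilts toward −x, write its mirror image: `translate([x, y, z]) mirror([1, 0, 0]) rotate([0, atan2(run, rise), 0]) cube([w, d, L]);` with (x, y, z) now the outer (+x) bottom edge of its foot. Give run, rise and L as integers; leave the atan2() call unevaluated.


translate([168, 0, 576]) cube([119, 1367, 74]);
translate([0, 56, 0]) rotate([0, atan2(168, 576), 0]) cube([44, 39, 600]);
translate([455, 56, 0]) mirror([1, 0, 0]) rotate([0, atan2(168, 576), 0]) cube([44, 39, 600]);
translate([0, 1272, 0]) rotate([0, atan2(168, 576), 0]) cube([44, 39, 600]);
translate([455, 1272, 0]) mirror([1, 0, 0]) rotate([0, atan2(168, 576), 0]) cube([44, 39, 600]);


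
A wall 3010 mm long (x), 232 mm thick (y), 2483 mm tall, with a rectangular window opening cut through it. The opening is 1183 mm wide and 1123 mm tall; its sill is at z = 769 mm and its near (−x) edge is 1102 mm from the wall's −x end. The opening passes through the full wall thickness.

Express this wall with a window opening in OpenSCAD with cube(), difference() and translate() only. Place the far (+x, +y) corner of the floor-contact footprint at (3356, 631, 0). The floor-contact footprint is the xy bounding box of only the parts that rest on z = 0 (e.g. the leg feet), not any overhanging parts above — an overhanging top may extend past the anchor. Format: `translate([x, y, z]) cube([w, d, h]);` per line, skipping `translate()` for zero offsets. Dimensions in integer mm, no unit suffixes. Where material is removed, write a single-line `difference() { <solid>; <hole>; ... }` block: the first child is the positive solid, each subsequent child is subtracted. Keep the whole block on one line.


difference() { translate([346, 399, 0]) cube([3010, 232, 2483]); translate([1448, 399, 769]) cube([1183, 232, 1123]); }


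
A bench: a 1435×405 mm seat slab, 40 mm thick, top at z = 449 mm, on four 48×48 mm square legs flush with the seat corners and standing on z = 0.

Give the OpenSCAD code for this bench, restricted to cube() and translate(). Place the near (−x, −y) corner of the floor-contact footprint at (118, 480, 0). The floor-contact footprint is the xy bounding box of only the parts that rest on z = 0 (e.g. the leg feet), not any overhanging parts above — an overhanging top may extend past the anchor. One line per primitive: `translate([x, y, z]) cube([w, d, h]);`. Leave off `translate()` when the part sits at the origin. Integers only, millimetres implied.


translate([118, 480, 409]) cube([1435, 405, 40]);
translate([118, 480, 0]) cube([48, 48, 409]);
translate([118, 837, 0]) cube([48, 48, 409]);
translate([1505, 480, 0]) cube([48, 48, 409]);
translate([1505, 837, 0]) cube([48, 48, 409]);


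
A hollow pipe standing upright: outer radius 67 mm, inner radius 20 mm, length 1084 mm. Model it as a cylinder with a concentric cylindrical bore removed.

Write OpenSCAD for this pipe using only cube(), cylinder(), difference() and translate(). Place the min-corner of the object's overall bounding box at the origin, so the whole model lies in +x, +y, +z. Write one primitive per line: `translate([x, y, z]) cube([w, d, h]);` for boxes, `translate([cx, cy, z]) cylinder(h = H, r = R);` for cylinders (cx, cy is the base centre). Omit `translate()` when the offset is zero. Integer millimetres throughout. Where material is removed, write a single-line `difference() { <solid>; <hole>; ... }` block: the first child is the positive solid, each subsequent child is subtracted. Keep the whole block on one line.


difference() { translate([67, 67, 0]) cylinder(h = 1084, r = 67); translate([67, 67, 0]) cylinder(h = 1084, r = 20); }


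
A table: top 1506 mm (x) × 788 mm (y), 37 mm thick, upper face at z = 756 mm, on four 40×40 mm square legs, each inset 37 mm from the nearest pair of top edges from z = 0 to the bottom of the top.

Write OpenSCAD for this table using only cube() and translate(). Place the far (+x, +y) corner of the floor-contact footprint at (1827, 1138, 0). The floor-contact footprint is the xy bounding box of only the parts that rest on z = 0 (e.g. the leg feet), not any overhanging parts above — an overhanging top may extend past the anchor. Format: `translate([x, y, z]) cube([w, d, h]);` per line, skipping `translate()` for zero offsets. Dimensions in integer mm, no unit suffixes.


// leg_h = 756 - 37 = 719
translate([358, 387, 719]) cube([1506, 788, 37]);
translate([395, 424, 0]) cube([40, 40, 719]);
translate([1787, 424, 0]) cube([40, 40, 719]);
translate([395, 1098, 0]) cube([40, 40, 719]);
translate([1787, 1098, 0]) cube([40, 40, 719]);


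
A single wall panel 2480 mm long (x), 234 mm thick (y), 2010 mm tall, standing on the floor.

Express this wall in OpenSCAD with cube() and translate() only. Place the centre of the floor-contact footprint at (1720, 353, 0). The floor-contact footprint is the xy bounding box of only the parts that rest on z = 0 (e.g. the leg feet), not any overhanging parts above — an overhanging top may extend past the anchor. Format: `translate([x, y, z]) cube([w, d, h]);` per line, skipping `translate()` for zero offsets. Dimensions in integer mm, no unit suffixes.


translate([480, 236, 0]) cube([2480, 234, 2010]);


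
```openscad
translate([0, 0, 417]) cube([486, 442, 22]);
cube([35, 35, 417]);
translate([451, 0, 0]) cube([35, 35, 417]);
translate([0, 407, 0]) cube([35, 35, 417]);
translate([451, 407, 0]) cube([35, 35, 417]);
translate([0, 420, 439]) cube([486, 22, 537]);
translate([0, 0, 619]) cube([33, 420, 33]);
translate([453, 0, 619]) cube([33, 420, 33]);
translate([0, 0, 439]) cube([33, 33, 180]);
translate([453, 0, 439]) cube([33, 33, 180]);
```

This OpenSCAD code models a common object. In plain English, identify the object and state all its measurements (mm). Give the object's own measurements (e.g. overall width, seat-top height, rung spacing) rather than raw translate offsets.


A chair. The seat is a 486×442×22 mm slab with its top at z = 439 mm, on four 35×35 mm corner legs (flush with the seat edges, standing on z = 0). A flat backrest 22 mm thick, 537 mm tall, spans the full seat width and rises from the seat top along its +y edge, rear face flush with the rear of the seat. Two armrests of 33×33 mm section run along each side from the seat's front edge to the front of the backrest, top faces 213 mm above the seat top and outer faces flush with the seat's x-edges; a 33×33 mm post under the front of each armrest stands on the seat at the front corner.


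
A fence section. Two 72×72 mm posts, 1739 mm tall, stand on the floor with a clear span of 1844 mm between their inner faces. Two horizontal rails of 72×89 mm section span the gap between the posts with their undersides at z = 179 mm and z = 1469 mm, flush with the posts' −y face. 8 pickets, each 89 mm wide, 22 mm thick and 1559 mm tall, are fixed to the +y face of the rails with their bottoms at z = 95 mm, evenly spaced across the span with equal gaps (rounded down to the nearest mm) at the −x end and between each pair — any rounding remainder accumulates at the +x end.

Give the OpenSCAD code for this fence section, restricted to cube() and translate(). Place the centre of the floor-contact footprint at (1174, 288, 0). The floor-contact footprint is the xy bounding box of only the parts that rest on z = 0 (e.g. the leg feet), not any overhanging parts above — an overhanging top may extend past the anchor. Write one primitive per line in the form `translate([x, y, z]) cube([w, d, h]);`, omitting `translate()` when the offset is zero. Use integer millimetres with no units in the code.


translate([180, 252, 0]) cube([72, 72, 1739]);
translate([2096, 252, 0]) cube([72, 72, 1739]);
translate([252, 252, 179]) cube([1844, 72, 89]);
translate([252, 252, 1469]) cube([1844, 72, 89]);
translate([377, 324, 95]) cube([89, 22, 1559]);
translate([591, 324, 95]) cube([89, 22, 1559]);
translate([805, 324, 95]) cube([89, 22, 1559]);
translate([1019, 324, 95]) cube([89, 22, 1559]);
translate([1233, 324, 95]) cube([89, 22, 1559]);
translate([1447, 324, 95]) cube([89, 22, 1559]);
translate([1661, 324, 95]) cube([89, 22, 1559]);
translate([1875, 324, 95]) cube([89, 22, 1559]);


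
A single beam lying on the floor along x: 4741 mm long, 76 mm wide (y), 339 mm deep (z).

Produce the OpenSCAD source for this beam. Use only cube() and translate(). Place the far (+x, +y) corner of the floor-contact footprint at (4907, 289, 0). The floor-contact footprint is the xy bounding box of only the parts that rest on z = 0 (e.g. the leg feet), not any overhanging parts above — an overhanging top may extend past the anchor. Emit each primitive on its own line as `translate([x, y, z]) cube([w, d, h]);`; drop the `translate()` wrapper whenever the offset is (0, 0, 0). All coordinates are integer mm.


translate([166, 213, 0]) cube([4741, 76, 339]);


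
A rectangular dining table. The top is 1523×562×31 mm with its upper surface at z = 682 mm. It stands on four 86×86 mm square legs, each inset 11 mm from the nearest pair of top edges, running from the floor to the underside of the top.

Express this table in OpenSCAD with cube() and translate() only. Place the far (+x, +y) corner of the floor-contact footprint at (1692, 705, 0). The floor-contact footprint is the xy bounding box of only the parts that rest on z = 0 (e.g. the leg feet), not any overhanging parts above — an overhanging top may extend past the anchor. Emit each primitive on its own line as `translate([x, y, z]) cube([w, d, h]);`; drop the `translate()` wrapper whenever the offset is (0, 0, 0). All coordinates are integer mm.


// leg_h = 682 - 31 = 651
translate([180, 154, 651]) cube([1523, 562, 31]);
translate([191, 165, 0]) cube([86, 86, 651]);
translate([1606, 165, 0]) cube([86, 86, 651]);
translate([191, 619, 0]) cube([86, 86, 651]);
translate([1606, 619, 0]) cube([86, 86, 651]);


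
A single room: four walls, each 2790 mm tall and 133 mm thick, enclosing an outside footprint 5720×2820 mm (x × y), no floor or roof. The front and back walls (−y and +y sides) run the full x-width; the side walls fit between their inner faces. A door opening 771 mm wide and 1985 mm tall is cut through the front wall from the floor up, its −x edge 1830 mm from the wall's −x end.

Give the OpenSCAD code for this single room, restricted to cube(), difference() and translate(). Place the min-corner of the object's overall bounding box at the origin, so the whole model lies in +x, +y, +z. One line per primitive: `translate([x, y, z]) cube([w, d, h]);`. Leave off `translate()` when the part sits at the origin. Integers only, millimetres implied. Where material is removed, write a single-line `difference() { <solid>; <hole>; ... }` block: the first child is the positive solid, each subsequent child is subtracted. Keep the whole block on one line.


difference() { cube([5720, 133, 2790]); translate([1830, 0, 0]) cube([771, 133, 1985]); }
translate([0, 2687, 0]) cube([5720, 133, 2790]);
translate([0, 133, 0]) cube([133, 2554, 2790]);
translate([5587, 133, 0]) cube([133, 2554, 2790]);


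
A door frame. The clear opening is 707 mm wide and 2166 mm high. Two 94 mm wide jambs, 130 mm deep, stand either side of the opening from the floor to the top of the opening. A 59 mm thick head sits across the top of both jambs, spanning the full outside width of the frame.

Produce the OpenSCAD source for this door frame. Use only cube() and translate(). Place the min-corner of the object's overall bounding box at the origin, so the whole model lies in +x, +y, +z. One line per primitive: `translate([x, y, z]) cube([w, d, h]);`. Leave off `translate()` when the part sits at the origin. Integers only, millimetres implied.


cube([94, 130, 2166]);
translate([801, 0, 0]) cube([94, 130, 2166]);
translate([0, 0, 2166]) cube([895, 130, 59]);


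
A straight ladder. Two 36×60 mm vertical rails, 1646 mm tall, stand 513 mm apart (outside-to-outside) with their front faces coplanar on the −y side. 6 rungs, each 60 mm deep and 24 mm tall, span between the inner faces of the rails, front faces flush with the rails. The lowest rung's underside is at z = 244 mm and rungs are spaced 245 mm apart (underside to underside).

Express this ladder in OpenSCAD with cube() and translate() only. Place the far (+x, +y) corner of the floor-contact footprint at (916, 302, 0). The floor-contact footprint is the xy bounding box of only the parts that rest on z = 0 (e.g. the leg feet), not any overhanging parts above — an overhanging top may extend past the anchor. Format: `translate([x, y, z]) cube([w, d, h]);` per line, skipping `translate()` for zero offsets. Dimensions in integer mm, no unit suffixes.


translate([403, 242, 0]) cube([36, 60, 1646]);
translate([880, 242, 0]) cube([36, 60, 1646]);
translate([439, 242, 244]) cube([441, 60, 24]);
translate([439, 242, 489]) cube([441, 60, 24]);
translate([439, 242, 734]) cube([441, 60, 24]);
translate([439, 242, 979]) cube([441, 60, 24]);
translate([439, 242, 1224]) cube([441, 60, 24]);
translate([439, 242, 1469]) cube([441, 60, 24]);


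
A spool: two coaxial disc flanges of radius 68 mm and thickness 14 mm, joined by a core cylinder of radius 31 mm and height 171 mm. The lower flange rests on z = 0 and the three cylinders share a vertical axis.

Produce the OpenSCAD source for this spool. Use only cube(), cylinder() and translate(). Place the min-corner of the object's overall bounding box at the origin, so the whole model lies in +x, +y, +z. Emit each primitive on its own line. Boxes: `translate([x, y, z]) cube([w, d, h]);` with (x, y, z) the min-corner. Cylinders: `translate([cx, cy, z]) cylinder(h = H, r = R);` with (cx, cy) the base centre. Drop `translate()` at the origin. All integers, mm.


translate([68, 68, 0]) cylinder(h = 14, r = 68);
translate([68, 68, 14]) cylinder(h = 171, r = 31);
translate([68, 68, 185]) cylinder(h = 14, r = 68);


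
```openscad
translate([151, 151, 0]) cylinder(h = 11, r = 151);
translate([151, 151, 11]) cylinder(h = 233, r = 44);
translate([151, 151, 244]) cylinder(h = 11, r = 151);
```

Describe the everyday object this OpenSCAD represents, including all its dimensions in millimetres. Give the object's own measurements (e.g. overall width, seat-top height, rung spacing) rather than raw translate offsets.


A spool: two coaxial disc flanges of radius 151 mm and thickness 11 mm, joined by a core cylinder of radius 44 mm and height 233 mm. The lower flange rests on z = 0 and the three cylinders share a vertical axis.


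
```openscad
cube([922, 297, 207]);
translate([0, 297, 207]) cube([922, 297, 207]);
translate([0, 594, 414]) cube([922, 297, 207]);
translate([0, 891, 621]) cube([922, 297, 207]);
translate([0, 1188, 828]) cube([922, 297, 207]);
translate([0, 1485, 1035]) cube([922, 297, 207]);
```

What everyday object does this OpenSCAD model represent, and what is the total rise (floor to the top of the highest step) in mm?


A staircase. The total rise is 1242 mm.

6 identical blocks, each offset up and back from the previous — a staircase. Each step is 207 mm tall and there are 6 of them, so the total rise is 6 × 207 = 1242 mm.


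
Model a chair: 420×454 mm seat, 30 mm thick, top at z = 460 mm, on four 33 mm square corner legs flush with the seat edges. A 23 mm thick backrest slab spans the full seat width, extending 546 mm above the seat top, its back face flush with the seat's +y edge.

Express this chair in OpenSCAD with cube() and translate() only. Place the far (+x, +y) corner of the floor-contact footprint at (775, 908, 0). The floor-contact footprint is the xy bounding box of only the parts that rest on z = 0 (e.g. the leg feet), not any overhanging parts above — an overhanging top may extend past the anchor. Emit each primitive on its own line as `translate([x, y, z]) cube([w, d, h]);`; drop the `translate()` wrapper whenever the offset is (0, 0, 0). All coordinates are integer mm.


translate([355, 454, 430]) cube([420, 454, 30]);
translate([355, 454, 0]) cube([33, 33, 430]);
translate([742, 454, 0]) cube([33, 33, 430]);
translate([355, 875, 0]) cube([33, 33, 430]);
translate([742, 875, 0]) cube([33, 33, 430]);
translate([355, 885, 460]) cube([420, 23, 546]);


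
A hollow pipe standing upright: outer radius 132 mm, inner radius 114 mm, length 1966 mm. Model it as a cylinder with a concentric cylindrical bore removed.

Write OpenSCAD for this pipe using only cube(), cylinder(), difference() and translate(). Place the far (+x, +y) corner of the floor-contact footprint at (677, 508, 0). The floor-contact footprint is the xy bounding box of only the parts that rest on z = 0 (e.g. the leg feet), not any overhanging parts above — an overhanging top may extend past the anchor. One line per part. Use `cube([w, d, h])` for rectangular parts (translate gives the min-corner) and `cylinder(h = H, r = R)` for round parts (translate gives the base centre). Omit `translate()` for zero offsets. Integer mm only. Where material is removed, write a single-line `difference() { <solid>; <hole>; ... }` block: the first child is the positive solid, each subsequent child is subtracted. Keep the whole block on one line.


difference() { translate([545, 376, 0]) cylinder(h = 1966, r = 132); translate([545, 376, 0]) cylinder(h = 1966, r = 114); }


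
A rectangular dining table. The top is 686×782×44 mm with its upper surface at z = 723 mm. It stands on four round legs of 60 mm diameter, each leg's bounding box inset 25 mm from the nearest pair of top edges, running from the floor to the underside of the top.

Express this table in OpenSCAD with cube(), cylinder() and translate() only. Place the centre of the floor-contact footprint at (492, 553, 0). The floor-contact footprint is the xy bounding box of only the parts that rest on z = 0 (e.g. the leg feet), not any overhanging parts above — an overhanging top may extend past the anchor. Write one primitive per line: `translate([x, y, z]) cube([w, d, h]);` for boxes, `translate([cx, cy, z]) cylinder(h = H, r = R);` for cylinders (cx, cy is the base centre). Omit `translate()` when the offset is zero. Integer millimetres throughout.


translate([149, 162, 679]) cube([686, 782, 44]);
translate([204, 217, 0]) cylinder(h = 679, r = 30);
translate([780, 217, 0]) cylinder(h = 679, r = 30);
translate([204, 889, 0]) cylinder(h = 679, r = 30);
translate([780, 889, 0]) cylinder(h = 679, r = 30);


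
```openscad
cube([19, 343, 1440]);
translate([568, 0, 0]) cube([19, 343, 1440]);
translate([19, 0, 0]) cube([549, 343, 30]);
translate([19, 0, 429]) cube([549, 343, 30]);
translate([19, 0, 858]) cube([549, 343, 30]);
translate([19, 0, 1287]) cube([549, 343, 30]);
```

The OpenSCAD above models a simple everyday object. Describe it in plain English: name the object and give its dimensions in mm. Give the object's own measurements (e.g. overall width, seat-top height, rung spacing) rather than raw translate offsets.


An open bookshelf. Two side panels, each 19 mm thick, 343 mm deep and 1440 mm tall, stand 587 mm apart (outside-to-outside). Between them sit 4 shelves, each 30 mm thick and 343 mm deep, spanning the full gap between the sides. The bottom shelf rests on the floor (its underside at z = 0) and the clear gap between one shelf's top and the next shelf's underside is 399 mm.


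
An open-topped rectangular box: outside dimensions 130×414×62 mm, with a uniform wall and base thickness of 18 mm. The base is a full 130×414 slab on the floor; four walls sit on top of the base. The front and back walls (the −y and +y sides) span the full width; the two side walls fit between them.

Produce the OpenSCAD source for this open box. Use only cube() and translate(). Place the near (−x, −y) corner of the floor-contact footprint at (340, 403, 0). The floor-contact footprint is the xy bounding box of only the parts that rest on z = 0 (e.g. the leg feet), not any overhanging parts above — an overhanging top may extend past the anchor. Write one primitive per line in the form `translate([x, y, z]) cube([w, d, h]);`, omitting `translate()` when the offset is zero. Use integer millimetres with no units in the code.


translate([340, 403, 0]) cube([130, 414, 18]);
translate([340, 403, 18]) cube([130, 18, 44]);
translate([340, 799, 18]) cube([130, 18, 44]);
translate([340, 421, 18]) cube([18, 378, 44]);
translate([452, 421, 18]) cube([18, 378, 44]);


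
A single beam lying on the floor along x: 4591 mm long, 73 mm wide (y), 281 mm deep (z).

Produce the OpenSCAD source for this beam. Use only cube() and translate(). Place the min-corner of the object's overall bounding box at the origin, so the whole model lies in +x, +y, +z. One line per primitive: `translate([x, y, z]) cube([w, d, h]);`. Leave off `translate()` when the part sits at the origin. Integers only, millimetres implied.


cube([4591, 73, 281]);


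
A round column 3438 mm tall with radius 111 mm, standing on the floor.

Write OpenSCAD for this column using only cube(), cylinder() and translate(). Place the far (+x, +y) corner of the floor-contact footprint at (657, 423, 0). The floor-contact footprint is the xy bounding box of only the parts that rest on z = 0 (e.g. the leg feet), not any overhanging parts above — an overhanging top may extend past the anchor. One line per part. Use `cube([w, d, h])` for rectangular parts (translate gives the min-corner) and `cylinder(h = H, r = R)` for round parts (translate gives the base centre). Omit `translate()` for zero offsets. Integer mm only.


translate([546, 312, 0]) cylinder(h = 3438, r = 111);


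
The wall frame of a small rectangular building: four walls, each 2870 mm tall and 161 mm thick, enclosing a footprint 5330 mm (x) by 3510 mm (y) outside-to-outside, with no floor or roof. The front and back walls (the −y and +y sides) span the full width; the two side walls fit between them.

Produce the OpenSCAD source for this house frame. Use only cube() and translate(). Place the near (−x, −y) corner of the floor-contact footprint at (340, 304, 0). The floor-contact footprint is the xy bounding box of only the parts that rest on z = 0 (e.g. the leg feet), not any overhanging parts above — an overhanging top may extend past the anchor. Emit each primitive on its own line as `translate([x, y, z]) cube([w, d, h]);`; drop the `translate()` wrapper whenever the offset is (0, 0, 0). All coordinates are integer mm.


translate([340, 304, 0]) cube([5330, 161, 2870]);
translate([340, 3653, 0]) cube([5330, 161, 2870]);
translate([340, 465, 0]) cube([161, 3188, 2870]);
translate([5509, 465, 0]) cube([161, 3188, 2870]);


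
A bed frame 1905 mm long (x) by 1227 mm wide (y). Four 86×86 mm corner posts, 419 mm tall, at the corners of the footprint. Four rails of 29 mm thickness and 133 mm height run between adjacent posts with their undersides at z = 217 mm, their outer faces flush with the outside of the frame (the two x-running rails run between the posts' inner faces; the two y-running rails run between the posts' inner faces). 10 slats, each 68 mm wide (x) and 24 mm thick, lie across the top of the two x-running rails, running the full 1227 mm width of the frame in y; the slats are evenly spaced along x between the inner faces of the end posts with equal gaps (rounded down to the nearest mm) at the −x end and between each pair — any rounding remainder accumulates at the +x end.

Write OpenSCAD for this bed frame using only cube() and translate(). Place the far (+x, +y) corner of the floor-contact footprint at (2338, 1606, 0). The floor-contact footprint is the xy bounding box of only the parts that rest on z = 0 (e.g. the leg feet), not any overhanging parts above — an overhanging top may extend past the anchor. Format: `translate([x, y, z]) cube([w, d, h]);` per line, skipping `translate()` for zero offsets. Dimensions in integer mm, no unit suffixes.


translate([433, 379, 0]) cube([86, 86, 419]);
translate([433, 1520, 0]) cube([86, 86, 419]);
translate([2252, 379, 0]) cube([86, 86, 419]);
translate([2252, 1520, 0]) cube([86, 86, 419]);
translate([519, 379, 217]) cube([1733, 29, 133]);
translate([519, 1577, 217]) cube([1733, 29, 133]);
translate([433, 465, 217]) cube([29, 1055, 133]);
translate([2309, 465, 217]) cube([29, 1055, 133]);
translate([614, 379, 350]) cube([68, 1227, 24]);
translate([777, 379, 350]) cube([68, 1227, 24]);
translate([940, 379, 350]) cube([68, 1227, 24]);
translate([1103, 379, 350]) cube([68, 1227, 24]);
translate([1266, 379, 350]) cube([68, 1227, 24]);
translate([1429, 379, 350]) cube([68, 1227, 24]);
translate([1592, 379, 350]) cube([68, 1227, 24]);
translate([1755, 379, 350]) cube([68, 1227, 24]);
translate([1918, 379, 350]) cube([68, 1227, 24]);
translate([2081, 379, 350]) cube([68, 1227, 24]);


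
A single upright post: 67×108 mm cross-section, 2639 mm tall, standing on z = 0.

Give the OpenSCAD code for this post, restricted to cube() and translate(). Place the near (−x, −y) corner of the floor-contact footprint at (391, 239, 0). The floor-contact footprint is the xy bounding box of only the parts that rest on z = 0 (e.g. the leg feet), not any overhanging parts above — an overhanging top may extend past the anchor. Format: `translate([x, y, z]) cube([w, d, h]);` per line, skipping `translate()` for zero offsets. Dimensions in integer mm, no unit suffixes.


translate([391, 239, 0]) cube([67, 108, 2639]);


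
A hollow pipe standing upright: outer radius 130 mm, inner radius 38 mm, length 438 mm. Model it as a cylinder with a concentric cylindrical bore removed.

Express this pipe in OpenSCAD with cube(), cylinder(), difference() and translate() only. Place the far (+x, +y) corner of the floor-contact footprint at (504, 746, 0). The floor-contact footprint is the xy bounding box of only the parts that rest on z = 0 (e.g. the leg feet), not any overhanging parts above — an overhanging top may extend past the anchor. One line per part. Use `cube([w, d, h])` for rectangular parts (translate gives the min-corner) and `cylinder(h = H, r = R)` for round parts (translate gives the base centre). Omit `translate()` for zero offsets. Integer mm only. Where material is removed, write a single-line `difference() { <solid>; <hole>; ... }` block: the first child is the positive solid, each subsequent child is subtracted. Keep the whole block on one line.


difference() { translate([374, 616, 0]) cylinder(h = 438, r = 130); translate([374, 616, 0]) cylinder(h = 438, r = 38); }


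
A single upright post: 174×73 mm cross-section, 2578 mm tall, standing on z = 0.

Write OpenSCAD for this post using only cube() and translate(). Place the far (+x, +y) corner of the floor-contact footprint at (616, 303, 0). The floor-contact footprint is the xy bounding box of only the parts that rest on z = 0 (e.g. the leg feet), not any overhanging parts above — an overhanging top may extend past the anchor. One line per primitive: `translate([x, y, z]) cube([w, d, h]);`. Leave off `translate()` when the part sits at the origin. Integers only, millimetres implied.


translate([442, 230, 0]) cube([174, 73, 2578]);


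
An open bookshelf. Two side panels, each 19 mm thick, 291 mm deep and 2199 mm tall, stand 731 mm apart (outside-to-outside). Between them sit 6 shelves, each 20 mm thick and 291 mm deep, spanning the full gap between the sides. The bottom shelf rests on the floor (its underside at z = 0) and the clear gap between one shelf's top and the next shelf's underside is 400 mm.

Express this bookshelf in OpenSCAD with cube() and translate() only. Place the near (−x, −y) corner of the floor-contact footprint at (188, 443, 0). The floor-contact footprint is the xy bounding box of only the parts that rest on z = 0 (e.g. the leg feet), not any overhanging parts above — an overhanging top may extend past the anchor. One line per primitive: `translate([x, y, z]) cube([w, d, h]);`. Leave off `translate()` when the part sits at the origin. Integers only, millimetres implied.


translate([188, 443, 0]) cube([19, 291, 2199]);
translate([900, 443, 0]) cube([19, 291, 2199]);
translate([207, 443, 0]) cube([693, 291, 20]);
translate([207, 443, 420]) cube([693, 291, 20]);
translate([207, 443, 840]) cube([693, 291, 20]);
translate([207, 443, 1260]) cube([693, 291, 20]);
translate([207, 443, 1680]) cube([693, 291, 20]);
translate([207, 443, 2100]) cube([693, 291, 20]);


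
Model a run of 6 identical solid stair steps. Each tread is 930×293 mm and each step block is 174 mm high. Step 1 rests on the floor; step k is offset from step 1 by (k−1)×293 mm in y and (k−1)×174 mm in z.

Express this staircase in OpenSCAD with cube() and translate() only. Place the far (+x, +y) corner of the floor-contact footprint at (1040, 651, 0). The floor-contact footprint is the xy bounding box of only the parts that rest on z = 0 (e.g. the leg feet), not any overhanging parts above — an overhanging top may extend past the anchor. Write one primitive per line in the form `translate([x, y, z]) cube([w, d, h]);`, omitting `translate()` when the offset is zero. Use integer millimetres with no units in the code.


translate([110, 358, 0]) cube([930, 293, 174]);
translate([110, 651, 174]) cube([930, 293, 174]);
translate([110, 944, 348]) cube([930, 293, 174]);
translate([110, 1237, 522]) cube([930, 293, 174]);
translate([110, 1530, 696]) cube([930, 293, 174]);
translate([110, 1823, 870]) cube([930, 293, 174]);


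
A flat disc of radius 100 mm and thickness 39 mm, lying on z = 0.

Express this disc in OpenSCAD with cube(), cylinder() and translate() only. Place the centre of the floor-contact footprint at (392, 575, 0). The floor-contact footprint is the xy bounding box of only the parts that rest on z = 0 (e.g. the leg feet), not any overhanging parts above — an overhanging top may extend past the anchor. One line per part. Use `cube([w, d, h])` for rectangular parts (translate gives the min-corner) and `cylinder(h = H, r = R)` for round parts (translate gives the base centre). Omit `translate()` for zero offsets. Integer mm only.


translate([392, 575, 0]) cylinder(h = 39, r = 100);


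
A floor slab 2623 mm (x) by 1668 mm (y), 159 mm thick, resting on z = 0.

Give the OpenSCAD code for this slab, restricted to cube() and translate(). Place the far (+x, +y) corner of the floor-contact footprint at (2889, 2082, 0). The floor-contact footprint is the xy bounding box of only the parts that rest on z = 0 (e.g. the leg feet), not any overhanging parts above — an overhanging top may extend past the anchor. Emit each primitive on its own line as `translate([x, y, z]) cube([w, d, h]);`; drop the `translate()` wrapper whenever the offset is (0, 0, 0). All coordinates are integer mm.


translate([266, 414, 0]) cube([2623, 1668, 159]);


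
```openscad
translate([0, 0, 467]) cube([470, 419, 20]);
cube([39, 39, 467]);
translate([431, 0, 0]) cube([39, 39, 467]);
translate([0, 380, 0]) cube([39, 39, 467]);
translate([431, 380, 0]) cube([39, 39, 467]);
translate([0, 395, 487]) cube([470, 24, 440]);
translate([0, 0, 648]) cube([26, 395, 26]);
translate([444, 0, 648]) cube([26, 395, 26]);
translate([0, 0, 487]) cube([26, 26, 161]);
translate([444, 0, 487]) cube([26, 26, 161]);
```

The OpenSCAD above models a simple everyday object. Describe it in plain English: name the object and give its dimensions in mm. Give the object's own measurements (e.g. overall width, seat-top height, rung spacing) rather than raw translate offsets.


A chair. The seat is a 470×419×20 mm slab with its top at z = 487 mm, on four 39×39 mm corner legs (flush with the seat edges, standing on z = 0). A flat backrest 24 mm thick, 440 mm tall, spans the full seat width and rises from the seat top along its +y edge, rear face flush with the rear of the seat. Two armrests of 26×26 mm section run along each side from the seat's front edge to the front of the backrest, top faces 187 mm above the seat top and outer faces flush with the seat's x-edges; a 26×26 mm post under the front of each armrest stands on the seat at the front corner.


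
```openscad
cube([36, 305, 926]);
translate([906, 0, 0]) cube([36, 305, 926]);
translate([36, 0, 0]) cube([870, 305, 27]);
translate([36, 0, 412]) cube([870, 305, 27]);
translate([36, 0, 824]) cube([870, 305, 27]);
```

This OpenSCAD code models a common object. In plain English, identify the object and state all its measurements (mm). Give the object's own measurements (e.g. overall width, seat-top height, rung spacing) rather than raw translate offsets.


An open bookshelf. Two side panels, each 36 mm thick, 305 mm deep and 926 mm tall, stand 942 mm apart (outside-to-outside). Between them sit 3 shelves, each 27 mm thick and 305 mm deep, spanning the full gap between the sides. The bottom shelf rests on the floor (its underside at z = 0) and the clear gap between one shelf's top and the next shelf's underside is 385 mm.


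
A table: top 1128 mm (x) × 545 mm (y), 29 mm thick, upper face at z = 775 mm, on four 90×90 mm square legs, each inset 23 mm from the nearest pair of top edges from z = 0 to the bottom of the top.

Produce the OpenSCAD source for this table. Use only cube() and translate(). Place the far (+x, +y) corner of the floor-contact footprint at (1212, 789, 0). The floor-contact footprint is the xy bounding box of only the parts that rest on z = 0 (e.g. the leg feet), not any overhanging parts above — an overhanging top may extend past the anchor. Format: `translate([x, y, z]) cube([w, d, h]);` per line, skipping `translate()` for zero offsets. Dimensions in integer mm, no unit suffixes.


// leg_h = 775 - 29 = 746
translate([107, 267, 746]) cube([1128, 545, 29]);
translate([130, 290, 0]) cube([90, 90, 746]);
translate([1122, 290, 0]) cube([90, 90, 746]);
translate([130, 699, 0]) cube([90, 90, 746]);
translate([1122, 699, 0]) cube([90, 90, 746]);


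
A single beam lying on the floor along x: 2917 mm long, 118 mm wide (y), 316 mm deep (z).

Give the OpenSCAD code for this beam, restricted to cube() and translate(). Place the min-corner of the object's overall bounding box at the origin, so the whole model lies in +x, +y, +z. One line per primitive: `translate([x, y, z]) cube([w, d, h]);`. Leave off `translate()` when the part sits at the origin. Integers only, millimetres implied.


cube([2917, 118, 316]);


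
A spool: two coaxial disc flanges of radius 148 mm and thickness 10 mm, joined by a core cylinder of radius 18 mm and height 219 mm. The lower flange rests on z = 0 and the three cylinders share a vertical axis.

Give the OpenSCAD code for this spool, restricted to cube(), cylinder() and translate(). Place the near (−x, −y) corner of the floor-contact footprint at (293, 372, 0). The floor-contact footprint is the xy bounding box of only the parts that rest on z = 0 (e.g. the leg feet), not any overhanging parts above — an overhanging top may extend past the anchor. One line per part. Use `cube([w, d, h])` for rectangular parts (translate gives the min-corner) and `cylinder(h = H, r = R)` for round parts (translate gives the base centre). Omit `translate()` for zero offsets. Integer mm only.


translate([441, 520, 0]) cylinder(h = 10, r = 148);
translate([441, 520, 10]) cylinder(h = 219, r = 18);
translate([441, 520, 229]) cylinder(h = 10, r = 148);


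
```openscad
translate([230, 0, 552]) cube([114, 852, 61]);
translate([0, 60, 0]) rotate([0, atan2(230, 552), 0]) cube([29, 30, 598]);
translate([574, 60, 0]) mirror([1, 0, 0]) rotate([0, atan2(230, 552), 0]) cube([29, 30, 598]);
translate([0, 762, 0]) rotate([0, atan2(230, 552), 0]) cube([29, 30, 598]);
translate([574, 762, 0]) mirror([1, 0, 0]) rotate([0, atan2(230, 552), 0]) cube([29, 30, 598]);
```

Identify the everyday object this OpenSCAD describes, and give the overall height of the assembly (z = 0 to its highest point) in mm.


A sawhorse. The overall height is 613 mm.

A beam across two mirrored pairs of raked legs — a sawhorse. The beam's underside is at z = 552 (matching the legs' vertical rise in atan2(230, 552)) and the beam is 61 mm tall, so its top is at 552 + 61 = 613 mm. The raked legs top out at the beam's underside, so that is the highest point.


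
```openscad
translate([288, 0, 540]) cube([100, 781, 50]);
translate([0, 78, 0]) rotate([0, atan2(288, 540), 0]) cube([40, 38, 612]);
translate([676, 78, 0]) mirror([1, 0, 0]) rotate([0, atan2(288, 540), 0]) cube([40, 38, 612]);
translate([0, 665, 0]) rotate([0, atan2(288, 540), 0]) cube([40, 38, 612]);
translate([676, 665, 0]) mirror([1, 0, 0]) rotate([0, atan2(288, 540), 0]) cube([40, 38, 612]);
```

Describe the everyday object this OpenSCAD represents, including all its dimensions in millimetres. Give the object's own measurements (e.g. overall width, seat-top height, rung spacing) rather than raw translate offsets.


A sawhorse. A 100×781×50 mm beam (x, y, z) sits on two A-frame leg pairs. Each pair is two raked legs of 40×38 mm section (38 mm along y) splaying symmetrically in x. Each leg rises 540 mm vertically over 288 mm of horizontal reach and is 612 mm long along its own axis. Every leg's outer bottom edge rests on the floor and its outer top edge meets a bottom edge of the beam — the left legs (tilting toward +x) meet the beam's −x bottom edge, the right legs (their mirror images, tilting toward −x) meet its +x bottom edge — so the leg tops tuck under the beam, the beam's underside is 540 mm above the floor, and the feet are 676 mm apart outside-to-outside with the beam centred between them. The two leg pairs are set in 78 mm from either end of the beam.


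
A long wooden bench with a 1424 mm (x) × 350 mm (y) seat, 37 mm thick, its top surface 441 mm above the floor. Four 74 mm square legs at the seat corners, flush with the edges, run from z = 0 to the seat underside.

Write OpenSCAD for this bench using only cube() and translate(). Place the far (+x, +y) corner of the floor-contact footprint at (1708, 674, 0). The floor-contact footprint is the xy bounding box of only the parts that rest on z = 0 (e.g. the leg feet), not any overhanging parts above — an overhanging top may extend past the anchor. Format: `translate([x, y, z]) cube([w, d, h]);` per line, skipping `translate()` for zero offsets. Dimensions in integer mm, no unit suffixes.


translate([284, 324, 404]) cube([1424, 350, 37]);
translate([284, 324, 0]) cube([74, 74, 404]);
translate([284, 600, 0]) cube([74, 74, 404]);
translate([1634, 324, 0]) cube([74, 74, 404]);
translate([1634, 600, 0]) cube([74, 74, 404]);


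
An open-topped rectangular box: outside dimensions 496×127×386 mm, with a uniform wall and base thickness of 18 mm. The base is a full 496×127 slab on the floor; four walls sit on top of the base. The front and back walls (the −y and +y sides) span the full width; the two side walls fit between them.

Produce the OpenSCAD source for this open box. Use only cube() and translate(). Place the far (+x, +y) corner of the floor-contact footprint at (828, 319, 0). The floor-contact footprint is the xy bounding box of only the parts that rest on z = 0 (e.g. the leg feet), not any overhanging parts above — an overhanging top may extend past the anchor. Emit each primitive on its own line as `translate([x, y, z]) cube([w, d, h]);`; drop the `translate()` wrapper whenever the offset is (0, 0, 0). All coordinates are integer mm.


translate([332, 192, 0]) cube([496, 127, 18]);
translate([332, 192, 18]) cube([496, 18, 368]);
translate([332, 301, 18]) cube([496, 18, 368]);
translate([332, 210, 18]) cube([18, 91, 368]);
translate([810, 210, 18]) cube([18, 91, 368]);
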